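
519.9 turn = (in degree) 1.872e+05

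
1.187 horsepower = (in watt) 885.1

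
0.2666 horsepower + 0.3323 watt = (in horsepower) 0.267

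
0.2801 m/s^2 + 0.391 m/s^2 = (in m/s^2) 0.6711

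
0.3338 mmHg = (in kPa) 0.0445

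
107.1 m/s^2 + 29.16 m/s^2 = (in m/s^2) 136.3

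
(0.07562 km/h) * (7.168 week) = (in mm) 9.106e+07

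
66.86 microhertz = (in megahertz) 6.686e-11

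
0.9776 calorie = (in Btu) 0.003877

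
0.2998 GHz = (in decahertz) 2.998e+07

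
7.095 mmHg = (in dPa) 9459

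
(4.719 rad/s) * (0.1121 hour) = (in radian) 1904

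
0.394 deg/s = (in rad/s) 0.006877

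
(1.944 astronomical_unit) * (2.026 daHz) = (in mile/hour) 1.318e+13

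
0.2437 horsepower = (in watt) 181.7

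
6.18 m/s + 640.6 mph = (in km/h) 1053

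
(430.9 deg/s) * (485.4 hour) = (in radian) 1.314e+07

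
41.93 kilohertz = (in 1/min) 2.516e+06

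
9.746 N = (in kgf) 0.9938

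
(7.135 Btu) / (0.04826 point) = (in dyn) 4.422e+13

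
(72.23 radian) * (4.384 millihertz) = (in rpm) 3.024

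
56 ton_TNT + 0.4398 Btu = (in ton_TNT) 56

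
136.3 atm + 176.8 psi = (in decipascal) 1.503e+08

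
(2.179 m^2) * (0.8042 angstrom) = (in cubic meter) 1.752e-10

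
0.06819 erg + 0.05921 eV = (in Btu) 6.463e-12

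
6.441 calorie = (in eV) 1.682e+20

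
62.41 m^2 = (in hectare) 0.006241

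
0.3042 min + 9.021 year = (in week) 470.4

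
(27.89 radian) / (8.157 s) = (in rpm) 32.65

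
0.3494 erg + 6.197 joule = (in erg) 6.197e+07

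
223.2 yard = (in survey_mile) 0.1268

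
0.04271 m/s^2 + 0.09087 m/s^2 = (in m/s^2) 0.1336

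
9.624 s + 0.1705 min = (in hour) 0.005515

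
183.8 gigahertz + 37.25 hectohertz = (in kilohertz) 1.838e+08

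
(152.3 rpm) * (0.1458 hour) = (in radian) 8371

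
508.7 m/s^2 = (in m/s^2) 508.7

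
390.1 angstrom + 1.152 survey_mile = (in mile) 1.152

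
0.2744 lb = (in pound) 0.2744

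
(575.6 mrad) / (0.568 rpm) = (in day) 0.000112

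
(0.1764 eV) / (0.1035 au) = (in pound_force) 4.104e-31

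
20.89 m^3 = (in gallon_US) 5519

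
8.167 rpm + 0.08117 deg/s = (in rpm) 8.181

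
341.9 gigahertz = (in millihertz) 3.419e+14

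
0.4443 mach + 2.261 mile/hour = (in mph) 340.7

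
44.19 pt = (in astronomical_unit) 1.042e-13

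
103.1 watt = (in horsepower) 0.1383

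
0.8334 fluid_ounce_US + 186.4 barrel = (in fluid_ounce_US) 1.002e+06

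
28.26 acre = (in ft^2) 1.231e+06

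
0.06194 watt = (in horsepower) 8.306e-05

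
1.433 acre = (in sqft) 6.242e+04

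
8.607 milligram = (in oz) 0.0003036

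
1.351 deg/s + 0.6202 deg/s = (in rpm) 0.3285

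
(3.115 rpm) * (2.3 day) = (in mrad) 6.482e+07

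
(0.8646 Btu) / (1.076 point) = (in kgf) 2.451e+05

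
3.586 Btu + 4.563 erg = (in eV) 2.361e+22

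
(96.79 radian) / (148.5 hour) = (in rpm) 0.001729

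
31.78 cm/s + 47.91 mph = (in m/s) 21.74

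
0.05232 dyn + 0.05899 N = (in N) 0.05899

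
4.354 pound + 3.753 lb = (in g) 3677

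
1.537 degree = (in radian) 0.02683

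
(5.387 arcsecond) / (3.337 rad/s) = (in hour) 2.174e-09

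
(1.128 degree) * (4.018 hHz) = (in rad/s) 7.91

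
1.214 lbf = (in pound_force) 1.214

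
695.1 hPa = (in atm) 0.686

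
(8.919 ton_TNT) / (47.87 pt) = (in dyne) 2.21e+17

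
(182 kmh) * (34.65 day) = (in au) 0.001012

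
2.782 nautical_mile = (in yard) 5635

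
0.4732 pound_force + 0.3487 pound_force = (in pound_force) 0.8219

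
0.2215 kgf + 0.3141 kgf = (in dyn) 5.252e+05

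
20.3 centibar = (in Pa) 2.03e+04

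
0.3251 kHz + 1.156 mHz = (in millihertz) 3.251e+05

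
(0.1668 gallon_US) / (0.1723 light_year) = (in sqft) 4.169e-18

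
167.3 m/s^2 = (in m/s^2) 167.3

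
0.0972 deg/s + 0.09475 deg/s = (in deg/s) 0.192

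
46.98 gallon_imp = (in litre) 213.6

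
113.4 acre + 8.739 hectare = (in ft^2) 5.88e+06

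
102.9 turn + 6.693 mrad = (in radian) 646.5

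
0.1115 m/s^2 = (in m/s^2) 0.1115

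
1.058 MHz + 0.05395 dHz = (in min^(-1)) 6.348e+07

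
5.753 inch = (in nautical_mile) 7.89e-05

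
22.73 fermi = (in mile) 1.412e-17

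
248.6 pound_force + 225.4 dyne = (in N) 1106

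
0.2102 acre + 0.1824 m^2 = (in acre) 0.2102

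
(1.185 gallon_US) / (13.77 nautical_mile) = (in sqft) 1.893e-06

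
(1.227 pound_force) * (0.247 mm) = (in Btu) 1.278e-06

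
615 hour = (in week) 3.661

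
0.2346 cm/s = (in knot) 0.00456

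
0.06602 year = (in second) 2.082e+06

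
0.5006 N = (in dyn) 5.006e+04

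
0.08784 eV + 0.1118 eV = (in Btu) 3.032e-23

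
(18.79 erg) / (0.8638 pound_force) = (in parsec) 1.585e-23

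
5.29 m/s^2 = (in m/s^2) 5.29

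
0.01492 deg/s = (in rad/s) 0.0002604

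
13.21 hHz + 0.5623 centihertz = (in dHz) 1.321e+04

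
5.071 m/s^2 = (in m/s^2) 5.071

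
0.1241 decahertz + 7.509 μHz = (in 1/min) 74.46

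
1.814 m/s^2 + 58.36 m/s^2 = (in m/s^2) 60.17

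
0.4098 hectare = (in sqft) 4.411e+04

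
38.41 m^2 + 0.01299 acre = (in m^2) 90.98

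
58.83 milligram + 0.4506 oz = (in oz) 0.4527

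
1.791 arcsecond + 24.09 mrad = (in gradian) 1.534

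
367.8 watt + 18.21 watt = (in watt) 386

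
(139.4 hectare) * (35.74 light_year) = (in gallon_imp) 1.037e+26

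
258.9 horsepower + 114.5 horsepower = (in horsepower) 373.4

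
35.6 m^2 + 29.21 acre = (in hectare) 11.82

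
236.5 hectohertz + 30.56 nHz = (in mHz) 2.365e+07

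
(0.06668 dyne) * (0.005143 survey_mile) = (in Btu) 5.231e-09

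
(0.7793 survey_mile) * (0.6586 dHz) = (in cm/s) 8260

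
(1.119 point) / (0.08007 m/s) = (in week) 8.152e-09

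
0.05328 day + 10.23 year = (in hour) 8.962e+04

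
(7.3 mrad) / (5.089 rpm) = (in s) 0.0137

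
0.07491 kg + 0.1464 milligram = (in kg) 0.07491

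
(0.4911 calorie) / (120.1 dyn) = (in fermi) 1.711e+18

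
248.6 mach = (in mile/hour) 1.894e+05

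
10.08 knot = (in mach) 0.01523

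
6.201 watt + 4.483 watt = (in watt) 10.68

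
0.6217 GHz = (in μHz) 6.217e+14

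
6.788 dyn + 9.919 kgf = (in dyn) 9.727e+06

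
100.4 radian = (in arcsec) 2.071e+07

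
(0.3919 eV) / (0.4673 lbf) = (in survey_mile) 1.877e-23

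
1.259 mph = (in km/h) 2.026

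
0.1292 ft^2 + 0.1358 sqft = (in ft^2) 0.265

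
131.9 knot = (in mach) 0.1993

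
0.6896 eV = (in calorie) 2.641e-20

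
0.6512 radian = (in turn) 0.1036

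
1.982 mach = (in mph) 1510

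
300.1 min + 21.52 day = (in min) 3.129e+04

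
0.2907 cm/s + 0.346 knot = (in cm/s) 18.09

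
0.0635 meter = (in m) 0.0635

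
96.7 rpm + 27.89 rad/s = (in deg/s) 2178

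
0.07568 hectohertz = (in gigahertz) 7.568e-09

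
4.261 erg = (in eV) 2.66e+12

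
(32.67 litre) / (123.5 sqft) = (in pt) 8.071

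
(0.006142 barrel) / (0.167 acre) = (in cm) 0.0001445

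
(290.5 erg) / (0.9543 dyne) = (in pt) 8629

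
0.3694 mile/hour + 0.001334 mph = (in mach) 0.0004867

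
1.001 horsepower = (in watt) 746.4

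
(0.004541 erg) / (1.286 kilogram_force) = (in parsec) 1.167e-27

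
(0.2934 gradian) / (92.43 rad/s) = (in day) 5.771e-10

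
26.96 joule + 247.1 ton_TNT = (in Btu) 9.799e+08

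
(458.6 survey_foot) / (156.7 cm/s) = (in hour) 0.02478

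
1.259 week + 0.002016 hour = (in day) 8.813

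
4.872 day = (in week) 0.696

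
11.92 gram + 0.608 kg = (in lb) 1.367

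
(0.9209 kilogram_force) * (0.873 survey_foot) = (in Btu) 0.002278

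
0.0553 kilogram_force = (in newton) 0.5423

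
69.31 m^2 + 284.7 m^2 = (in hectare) 0.0354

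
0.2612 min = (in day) 0.0001814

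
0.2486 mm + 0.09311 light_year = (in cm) 8.809e+16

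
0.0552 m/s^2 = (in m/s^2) 0.0552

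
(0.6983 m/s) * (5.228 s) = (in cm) 365.1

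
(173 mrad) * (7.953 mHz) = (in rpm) 0.01314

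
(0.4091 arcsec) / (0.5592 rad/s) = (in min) 5.911e-08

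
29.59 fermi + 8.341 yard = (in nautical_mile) 0.004118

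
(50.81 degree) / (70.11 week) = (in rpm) 1.997e-07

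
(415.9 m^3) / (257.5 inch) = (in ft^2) 684.5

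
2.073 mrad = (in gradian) 0.132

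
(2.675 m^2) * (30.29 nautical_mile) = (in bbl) 9.438e+05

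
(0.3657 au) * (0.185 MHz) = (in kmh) 3.644e+16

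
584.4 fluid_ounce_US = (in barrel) 0.1087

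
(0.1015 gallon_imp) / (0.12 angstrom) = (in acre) 9502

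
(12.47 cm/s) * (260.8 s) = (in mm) 3.252e+04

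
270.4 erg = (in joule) 2.704e-05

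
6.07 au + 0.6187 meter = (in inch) 3.575e+13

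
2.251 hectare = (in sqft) 2.423e+05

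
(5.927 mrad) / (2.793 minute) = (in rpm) 0.0003377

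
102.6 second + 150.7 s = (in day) 0.002932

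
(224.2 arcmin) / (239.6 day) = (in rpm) 3.008e-08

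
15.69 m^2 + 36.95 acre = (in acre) 36.95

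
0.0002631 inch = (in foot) 2.193e-05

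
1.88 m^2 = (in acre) 0.0004646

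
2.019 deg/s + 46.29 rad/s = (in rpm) 442.4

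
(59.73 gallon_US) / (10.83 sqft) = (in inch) 8.847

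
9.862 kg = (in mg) 9.862e+06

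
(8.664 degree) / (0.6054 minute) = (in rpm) 0.03975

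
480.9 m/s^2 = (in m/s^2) 480.9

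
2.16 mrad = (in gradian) 0.1375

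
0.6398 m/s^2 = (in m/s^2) 0.6398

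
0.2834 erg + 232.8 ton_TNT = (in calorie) 2.328e+11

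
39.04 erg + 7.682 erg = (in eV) 2.916e+13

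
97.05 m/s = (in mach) 0.285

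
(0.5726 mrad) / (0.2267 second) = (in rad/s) 0.002526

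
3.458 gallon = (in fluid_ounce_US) 442.6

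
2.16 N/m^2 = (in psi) 0.0003133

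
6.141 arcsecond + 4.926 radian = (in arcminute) 1.693e+04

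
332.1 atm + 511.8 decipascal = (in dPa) 3.365e+08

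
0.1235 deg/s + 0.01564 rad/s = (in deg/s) 1.02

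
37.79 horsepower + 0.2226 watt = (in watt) 2.818e+04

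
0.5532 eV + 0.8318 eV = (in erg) 2.219e-12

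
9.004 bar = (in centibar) 900.4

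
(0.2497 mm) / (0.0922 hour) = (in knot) 1.462e-06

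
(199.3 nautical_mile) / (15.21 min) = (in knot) 786.2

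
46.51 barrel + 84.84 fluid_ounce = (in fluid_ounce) 2.501e+05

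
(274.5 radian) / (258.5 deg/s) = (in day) 0.0007042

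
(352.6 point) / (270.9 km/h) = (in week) 2.733e-09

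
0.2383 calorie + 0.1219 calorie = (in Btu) 0.001428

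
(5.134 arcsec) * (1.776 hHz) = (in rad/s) 0.004421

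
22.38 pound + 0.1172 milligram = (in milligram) 1.015e+07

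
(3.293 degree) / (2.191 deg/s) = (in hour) 0.0004175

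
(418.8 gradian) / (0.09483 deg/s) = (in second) 3975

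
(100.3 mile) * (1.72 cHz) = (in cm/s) 2.776e+05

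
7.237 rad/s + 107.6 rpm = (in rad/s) 18.5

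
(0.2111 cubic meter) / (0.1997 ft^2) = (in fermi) 1.138e+16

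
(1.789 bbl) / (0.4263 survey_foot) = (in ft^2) 23.56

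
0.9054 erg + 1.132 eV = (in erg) 0.9054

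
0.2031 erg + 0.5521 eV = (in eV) 1.268e+11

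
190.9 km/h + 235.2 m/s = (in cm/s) 2.882e+04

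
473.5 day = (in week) 67.64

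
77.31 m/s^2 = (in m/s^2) 77.31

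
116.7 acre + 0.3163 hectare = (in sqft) 5.117e+06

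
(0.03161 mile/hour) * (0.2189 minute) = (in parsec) 6.015e-18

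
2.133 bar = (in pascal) 2.133e+05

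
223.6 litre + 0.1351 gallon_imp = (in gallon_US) 59.23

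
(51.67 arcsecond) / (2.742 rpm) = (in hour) 2.423e-07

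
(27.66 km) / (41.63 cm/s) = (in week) 0.1099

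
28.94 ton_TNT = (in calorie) 2.894e+10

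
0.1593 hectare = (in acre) 0.3936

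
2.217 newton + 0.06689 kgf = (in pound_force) 0.6459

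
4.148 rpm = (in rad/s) 0.4344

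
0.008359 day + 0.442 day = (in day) 0.4504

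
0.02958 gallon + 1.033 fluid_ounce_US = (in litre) 0.1425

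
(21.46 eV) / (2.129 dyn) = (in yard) 1.766e-13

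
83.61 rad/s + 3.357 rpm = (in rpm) 801.8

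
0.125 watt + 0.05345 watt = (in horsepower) 0.0002393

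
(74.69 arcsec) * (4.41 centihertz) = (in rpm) 0.0001525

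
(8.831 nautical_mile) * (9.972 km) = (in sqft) 1.756e+09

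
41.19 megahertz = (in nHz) 4.119e+16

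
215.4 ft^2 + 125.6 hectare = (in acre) 310.4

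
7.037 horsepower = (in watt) 5247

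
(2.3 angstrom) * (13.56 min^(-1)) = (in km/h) 1.871e-10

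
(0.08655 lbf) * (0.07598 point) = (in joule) 1.032e-05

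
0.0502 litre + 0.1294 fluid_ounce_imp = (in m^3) 5.388e-05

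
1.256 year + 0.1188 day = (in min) 6.603e+05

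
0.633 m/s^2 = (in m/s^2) 0.633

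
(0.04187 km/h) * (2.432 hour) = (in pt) 2.886e+05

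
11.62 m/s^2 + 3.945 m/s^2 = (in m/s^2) 15.56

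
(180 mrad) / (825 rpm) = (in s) 0.002083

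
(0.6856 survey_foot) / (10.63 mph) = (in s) 0.04398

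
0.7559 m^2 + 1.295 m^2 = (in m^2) 2.051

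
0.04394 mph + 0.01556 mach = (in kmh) 19.14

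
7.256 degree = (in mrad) 126.6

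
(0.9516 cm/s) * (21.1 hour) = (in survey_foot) 2372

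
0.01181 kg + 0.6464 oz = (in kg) 0.03014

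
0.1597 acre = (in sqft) 6957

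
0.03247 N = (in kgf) 0.003311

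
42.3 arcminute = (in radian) 0.0123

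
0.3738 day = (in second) 3.23e+04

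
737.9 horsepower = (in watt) 5.503e+05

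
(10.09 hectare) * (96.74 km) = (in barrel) 6.14e+10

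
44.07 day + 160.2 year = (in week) 8360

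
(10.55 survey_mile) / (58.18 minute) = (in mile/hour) 10.88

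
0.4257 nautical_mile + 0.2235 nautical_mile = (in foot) 3945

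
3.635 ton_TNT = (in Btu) 1.442e+07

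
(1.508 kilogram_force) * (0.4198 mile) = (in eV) 6.236e+22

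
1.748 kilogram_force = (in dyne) 1.714e+06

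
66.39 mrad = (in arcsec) 1.369e+04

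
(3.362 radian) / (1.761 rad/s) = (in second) 1.909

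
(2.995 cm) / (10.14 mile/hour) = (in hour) 1.835e-06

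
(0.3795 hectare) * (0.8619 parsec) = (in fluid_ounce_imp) 3.552e+24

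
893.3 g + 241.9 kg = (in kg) 242.8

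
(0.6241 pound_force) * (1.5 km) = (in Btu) 3.947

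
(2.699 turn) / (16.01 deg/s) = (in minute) 1.011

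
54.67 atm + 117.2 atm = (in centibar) 1.741e+04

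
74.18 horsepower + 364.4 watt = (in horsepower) 74.67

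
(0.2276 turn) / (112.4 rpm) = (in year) 3.853e-09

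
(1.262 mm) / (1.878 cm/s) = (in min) 0.00112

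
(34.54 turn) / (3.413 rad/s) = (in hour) 0.01766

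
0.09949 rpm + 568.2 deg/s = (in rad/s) 9.927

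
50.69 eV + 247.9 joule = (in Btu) 0.235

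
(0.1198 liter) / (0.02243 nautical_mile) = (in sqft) 3.104e-05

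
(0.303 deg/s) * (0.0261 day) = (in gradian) 759.2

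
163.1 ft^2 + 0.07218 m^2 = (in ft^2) 163.9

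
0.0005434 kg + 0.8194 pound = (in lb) 0.8206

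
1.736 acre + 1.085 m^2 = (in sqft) 7.563e+04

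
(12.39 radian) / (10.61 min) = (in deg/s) 1.115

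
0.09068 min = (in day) 6.297e-05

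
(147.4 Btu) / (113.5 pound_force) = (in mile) 0.1914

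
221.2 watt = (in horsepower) 0.2966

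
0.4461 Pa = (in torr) 0.003346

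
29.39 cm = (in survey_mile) 0.0001826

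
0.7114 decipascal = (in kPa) 7.114e-05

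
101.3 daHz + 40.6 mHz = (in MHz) 0.001013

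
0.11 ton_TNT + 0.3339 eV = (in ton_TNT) 0.11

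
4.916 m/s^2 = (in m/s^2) 4.916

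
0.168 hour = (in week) 0.001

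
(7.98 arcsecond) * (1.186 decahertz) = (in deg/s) 0.02629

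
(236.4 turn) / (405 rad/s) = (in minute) 0.06113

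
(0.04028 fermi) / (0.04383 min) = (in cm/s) 1.532e-15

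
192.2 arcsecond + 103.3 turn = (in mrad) 6.491e+05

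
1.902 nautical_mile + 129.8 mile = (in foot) 6.969e+05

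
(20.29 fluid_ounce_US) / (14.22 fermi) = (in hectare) 4.22e+06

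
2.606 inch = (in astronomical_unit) 4.425e-13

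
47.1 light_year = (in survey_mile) 2.769e+14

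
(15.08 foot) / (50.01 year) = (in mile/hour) 6.519e-09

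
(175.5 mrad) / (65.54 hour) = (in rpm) 7.103e-06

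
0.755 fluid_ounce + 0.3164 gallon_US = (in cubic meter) 0.00122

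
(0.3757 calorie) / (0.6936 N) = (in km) 0.002266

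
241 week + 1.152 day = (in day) 1688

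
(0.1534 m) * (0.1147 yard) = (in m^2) 0.01609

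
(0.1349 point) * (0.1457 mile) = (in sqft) 0.1201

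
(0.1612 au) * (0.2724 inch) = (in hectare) 1.669e+04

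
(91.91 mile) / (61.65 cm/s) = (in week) 0.3967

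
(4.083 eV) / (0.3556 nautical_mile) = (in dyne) 9.933e-17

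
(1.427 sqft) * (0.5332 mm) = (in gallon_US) 0.01867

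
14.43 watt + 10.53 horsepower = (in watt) 7867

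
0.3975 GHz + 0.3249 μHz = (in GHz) 0.3975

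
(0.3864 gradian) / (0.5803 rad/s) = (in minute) 0.0001743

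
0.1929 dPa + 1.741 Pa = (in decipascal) 17.6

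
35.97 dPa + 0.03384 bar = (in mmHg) 25.41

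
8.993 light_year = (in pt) 2.412e+20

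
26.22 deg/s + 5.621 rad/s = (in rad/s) 6.079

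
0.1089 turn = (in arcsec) 1.411e+05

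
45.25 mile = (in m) 7.282e+04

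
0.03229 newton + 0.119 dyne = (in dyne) 3229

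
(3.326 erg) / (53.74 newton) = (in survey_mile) 3.846e-12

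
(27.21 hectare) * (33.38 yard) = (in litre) 8.305e+09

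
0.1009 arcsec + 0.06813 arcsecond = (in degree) 4.695e-05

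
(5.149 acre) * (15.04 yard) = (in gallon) 7.57e+07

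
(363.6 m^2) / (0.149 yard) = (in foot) 8756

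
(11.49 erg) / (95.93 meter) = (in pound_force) 2.693e-09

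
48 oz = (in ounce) 48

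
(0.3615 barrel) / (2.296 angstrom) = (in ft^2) 2.694e+09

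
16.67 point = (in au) 3.931e-14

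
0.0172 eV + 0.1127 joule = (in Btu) 0.0001068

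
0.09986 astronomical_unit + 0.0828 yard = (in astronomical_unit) 0.09986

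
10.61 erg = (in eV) 6.622e+12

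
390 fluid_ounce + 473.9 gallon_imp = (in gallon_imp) 476.4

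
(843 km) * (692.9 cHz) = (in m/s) 5.841e+06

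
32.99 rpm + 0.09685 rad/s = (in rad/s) 3.552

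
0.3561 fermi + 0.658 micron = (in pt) 0.001865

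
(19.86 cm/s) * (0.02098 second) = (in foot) 0.01367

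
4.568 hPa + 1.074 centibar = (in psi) 0.222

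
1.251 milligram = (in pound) 2.758e-06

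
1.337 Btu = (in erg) 1.411e+10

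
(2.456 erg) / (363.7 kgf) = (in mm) 6.886e-08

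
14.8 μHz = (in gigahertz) 1.48e-14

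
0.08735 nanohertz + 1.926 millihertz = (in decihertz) 0.01926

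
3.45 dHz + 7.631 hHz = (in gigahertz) 7.634e-07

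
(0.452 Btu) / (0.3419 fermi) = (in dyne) 1.395e+23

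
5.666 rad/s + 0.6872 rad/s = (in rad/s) 6.353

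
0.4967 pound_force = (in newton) 2.209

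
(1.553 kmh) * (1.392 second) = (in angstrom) 6.005e+09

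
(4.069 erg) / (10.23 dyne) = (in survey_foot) 0.01305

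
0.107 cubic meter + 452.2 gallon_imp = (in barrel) 13.6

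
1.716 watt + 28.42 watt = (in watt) 30.14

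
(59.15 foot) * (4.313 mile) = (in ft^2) 1.347e+06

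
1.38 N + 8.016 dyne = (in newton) 1.38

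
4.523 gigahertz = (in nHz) 4.523e+18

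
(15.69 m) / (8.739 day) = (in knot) 4.039e-05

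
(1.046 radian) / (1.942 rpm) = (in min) 0.08572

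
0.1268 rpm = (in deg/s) 0.7608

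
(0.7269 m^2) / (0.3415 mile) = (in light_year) 1.398e-19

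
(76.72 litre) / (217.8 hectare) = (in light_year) 3.723e-24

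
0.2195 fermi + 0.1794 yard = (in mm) 164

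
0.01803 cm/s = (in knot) 0.0003505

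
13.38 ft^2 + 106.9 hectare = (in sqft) 1.151e+07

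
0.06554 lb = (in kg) 0.02973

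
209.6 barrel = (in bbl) 209.6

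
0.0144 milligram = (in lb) 3.175e-08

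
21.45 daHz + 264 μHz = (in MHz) 0.0002145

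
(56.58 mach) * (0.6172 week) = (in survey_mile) 4.469e+06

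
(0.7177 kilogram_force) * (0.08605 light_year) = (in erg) 5.73e+22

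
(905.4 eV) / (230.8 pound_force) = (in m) 1.413e-19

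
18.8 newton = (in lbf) 4.226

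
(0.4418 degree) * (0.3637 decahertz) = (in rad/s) 0.02804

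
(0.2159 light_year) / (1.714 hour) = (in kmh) 1.192e+12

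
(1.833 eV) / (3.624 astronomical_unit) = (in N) 5.417e-31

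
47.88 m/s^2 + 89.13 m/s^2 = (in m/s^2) 137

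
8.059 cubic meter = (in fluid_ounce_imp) 2.836e+05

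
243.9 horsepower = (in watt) 1.819e+05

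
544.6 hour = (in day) 22.69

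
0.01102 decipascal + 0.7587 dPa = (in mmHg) 0.0005773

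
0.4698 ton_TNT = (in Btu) 1.863e+06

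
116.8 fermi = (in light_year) 1.235e-29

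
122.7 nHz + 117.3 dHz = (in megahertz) 1.173e-05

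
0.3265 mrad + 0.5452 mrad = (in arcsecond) 179.8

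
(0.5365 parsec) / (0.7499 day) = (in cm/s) 2.555e+13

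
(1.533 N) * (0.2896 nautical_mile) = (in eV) 5.132e+21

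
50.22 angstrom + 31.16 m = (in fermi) 3.116e+16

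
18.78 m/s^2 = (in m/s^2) 18.78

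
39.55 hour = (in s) 1.424e+05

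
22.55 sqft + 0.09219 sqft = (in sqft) 22.64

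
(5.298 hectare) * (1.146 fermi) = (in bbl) 3.819e-10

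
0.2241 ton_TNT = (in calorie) 2.241e+08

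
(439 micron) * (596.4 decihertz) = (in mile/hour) 0.05857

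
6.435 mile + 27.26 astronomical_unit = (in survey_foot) 1.338e+13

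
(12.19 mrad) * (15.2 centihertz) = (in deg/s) 0.1062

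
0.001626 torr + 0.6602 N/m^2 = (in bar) 8.77e-06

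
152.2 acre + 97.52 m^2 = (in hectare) 61.6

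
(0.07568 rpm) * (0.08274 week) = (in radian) 396.6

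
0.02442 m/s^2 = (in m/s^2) 0.02442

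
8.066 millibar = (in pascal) 806.6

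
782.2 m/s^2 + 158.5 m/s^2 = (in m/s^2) 940.7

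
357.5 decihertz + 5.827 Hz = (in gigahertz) 4.158e-08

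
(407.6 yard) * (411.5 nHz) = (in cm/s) 0.01534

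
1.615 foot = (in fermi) 4.923e+14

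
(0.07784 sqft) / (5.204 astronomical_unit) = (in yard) 1.016e-14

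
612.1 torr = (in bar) 0.8161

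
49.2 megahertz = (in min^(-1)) 2.952e+09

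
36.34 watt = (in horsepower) 0.04873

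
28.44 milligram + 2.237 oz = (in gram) 63.45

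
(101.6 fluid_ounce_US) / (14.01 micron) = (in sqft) 2308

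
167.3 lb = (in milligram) 7.589e+07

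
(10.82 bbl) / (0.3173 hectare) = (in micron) 542.2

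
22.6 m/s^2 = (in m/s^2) 22.6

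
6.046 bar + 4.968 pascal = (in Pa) 6.046e+05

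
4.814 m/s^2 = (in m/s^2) 4.814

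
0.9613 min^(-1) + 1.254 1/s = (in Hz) 1.27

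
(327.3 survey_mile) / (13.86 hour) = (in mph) 23.61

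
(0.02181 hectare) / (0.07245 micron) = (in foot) 9.876e+09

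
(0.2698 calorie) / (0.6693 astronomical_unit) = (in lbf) 2.535e-12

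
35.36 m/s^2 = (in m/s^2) 35.36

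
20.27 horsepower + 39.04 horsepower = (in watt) 4.423e+04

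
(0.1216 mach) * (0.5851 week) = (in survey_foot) 4.807e+07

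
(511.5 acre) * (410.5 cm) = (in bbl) 5.345e+07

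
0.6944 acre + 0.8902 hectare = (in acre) 2.894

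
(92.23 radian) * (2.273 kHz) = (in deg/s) 1.201e+07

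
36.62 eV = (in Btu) 5.561e-21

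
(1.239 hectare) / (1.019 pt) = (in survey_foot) 1.131e+08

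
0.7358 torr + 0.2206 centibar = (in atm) 0.003145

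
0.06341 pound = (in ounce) 1.015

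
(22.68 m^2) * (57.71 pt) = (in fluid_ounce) 1.561e+04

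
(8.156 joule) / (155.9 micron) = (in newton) 5.232e+04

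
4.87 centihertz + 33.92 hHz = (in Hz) 3392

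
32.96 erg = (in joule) 3.296e-06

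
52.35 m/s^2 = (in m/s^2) 52.35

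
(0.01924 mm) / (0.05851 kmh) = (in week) 1.957e-09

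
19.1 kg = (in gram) 1.91e+04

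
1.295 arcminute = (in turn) 5.995e-05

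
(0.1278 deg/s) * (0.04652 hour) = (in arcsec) 7.705e+04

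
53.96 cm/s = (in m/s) 0.5396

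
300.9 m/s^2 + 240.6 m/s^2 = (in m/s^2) 541.5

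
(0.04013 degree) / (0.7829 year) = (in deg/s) 1.625e-09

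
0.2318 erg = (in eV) 1.447e+11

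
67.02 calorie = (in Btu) 0.2658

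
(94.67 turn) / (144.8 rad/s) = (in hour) 0.001141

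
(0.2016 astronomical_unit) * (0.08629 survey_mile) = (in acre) 1.035e+09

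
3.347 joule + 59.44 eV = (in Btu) 0.003172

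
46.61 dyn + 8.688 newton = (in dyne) 8.688e+05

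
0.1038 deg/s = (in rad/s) 0.001812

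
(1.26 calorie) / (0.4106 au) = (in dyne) 8.583e-06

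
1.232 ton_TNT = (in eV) 3.217e+28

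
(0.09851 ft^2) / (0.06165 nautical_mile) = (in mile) 4.981e-08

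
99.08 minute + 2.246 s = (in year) 0.0001886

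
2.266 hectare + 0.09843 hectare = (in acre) 5.843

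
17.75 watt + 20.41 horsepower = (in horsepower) 20.43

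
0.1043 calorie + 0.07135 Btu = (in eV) 4.726e+20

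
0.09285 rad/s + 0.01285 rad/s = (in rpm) 1.009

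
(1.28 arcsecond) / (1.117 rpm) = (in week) 8.772e-11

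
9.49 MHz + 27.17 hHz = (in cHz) 9.493e+08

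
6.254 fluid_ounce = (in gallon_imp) 0.04068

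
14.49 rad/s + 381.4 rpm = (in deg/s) 3119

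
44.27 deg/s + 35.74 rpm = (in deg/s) 258.7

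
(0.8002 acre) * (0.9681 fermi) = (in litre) 3.135e-09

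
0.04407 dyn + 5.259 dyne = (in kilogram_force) 5.408e-06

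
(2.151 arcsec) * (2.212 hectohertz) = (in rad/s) 0.002307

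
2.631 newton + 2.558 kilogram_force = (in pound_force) 6.231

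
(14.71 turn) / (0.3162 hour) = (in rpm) 0.7754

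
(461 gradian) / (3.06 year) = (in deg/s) 4.299e-06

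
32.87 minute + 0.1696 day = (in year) 0.0005272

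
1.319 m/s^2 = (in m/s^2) 1.319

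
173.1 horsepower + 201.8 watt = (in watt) 1.293e+05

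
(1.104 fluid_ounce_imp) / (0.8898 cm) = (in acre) 8.711e-07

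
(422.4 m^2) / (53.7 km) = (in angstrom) 7.866e+07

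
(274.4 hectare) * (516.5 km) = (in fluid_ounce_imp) 4.988e+16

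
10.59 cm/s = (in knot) 0.2059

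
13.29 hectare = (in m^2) 1.329e+05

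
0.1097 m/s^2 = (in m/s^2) 0.1097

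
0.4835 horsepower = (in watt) 360.5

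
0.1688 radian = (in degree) 9.672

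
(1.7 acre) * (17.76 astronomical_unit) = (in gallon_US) 4.829e+18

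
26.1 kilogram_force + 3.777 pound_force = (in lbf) 61.32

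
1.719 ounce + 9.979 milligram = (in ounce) 1.719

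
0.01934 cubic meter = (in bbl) 0.1216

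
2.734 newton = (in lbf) 0.6146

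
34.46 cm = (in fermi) 3.446e+14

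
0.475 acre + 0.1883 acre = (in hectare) 0.2684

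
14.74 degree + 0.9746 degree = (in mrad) 274.3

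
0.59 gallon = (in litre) 2.233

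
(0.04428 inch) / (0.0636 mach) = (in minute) 8.656e-07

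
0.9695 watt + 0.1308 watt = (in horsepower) 0.001476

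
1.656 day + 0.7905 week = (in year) 0.0197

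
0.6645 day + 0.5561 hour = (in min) 990.2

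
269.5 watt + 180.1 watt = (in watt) 449.6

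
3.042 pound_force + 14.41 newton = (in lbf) 6.281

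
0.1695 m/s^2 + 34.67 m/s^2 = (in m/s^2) 34.84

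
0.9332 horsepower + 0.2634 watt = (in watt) 696.2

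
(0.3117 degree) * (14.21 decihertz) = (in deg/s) 0.4429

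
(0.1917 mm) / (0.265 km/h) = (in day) 3.014e-08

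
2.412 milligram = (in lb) 5.318e-06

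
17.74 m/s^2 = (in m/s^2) 17.74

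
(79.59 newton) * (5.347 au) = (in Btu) 6.034e+10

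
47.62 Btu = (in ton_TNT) 1.201e-05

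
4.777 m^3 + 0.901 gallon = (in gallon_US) 1263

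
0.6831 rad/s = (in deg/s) 39.14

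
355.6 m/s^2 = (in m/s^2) 355.6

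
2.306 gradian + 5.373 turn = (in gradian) 2152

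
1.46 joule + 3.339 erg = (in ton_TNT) 3.489e-10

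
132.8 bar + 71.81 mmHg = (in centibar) 1.329e+04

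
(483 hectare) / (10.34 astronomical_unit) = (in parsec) 1.012e-22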